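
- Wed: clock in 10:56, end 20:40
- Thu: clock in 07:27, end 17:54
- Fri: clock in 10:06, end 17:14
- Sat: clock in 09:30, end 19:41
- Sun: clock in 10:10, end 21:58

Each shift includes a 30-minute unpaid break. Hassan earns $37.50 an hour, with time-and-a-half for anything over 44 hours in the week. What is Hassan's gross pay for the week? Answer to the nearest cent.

Wed: 10:56–20:40 = 9 h 44 min; less 30 min break → 9 h 14 min
Thu: 07:27–17:54 = 10 h 27 min; less 30 min break → 9 h 57 min
Fri: 10:06–17:14 = 7 h 8 min; less 30 min break → 6 h 38 min
Sat: 09:30–19:41 = 10 h 11 min; less 30 min break → 9 h 41 min
Sun: 10:10–21:58 = 11 h 48 min; less 30 min break → 11 h 18 min
Total worked: 46 h 48 min = 2808 min.
Regular 44 h 0 min = 2640 min at $37.50/h; overtime 2 h 48 min = 168 min at $56.25/h.
Pay = (2640 × $37.50 + 168 × $56.25) ÷ 60 = $1807.50.

$1807.50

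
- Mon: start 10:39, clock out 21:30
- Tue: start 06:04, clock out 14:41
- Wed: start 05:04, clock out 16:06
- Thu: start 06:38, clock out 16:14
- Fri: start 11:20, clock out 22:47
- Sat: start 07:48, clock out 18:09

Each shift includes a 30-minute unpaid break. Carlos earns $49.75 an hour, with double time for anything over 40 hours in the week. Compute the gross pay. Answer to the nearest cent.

Mon: 10:39–21:30 = 10 h 51 min; less 30 min break → 10 h 21 min
Tue: 06:04–14:41 = 8 h 37 min; less 30 min break → 8 h 7 min
Wed: 05:04–16:06 = 11 h 2 min; less 30 min break → 10 h 32 min
Thu: 06:38–16:14 = 9 h 36 min; less 30 min break → 9 h 6 min
Fri: 11:20–22:47 = 11 h 27 min; less 30 min break → 10 h 57 min
Sat: 07:48–18:09 = 10 h 21 min; less 30 min break → 9 h 51 min
Total worked: 58 h 54 min = 3534 min.
Regular 40 h 0 min = 2400 min at $49.75/h; overtime 18 h 54 min = 1134 min at $99.50/h.
Pay = (2400 × $49.75 + 1134 × $99.50) ÷ 60 = $3870.55.

$3870.55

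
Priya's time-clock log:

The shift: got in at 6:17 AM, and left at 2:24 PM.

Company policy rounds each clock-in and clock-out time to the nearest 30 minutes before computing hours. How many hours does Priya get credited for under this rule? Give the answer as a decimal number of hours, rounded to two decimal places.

8.00 hours

The shift: in 6:17 AM→6:30 AM, out 2:24 PM→2:30 PM; 8 h 0 min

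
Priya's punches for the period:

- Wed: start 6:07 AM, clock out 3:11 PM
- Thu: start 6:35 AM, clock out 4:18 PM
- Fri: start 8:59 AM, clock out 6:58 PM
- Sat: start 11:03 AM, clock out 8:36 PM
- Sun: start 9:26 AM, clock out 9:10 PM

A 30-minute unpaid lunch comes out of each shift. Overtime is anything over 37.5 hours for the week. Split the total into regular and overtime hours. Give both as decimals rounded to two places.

Regular 37.50 hours, overtime 10.05 hours

Wed: 6:07 AM–3:11 PM = 9 h 4 min; less 30 min break → 8 h 34 min
Thu: 6:35 AM–4:18 PM = 9 h 43 min; less 30 min break → 9 h 13 min
Fri: 8:59 AM–6:58 PM = 9 h 59 min; less 30 min break → 9 h 29 min
Sat: 11:03 AM–8:36 PM = 9 h 33 min; less 30 min break → 9 h 3 min
Sun: 9:26 AM–9:10 PM = 11 h 44 min; less 30 min break → 11 h 14 min
Total worked: 47 h 33 min = 47.55 h.
Threshold 37.5 h → overtime 10 h 3 min, regular 37 h 30 min.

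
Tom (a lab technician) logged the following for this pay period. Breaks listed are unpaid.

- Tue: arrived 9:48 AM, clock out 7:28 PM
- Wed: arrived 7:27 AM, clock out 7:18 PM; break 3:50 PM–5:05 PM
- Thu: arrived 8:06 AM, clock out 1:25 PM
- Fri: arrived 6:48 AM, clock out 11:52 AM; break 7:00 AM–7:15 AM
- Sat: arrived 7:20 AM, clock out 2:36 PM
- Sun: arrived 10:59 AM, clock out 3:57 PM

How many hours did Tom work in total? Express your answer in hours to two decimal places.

42.63 hours

Tue: 9:48 AM–7:28 PM = 9 h 40 min
Wed: 7:27 AM–7:18 PM = 11 h 51 min; less 75 min break → 10 h 36 min
Thu: 8:06 AM–1:25 PM = 5 h 19 min
Fri: 6:48 AM–11:52 AM = 5 h 4 min; less 15 min break → 4 h 49 min
Sat: 7:20 AM–2:36 PM = 7 h 16 min
Sun: 10:59 AM–3:57 PM = 4 h 58 min
Total: 9 h 40 min + 10 h 36 min + 5 h 19 min + 4 h 49 min + 7 h 16 min + 4 h 58 min = 42 h 38 min.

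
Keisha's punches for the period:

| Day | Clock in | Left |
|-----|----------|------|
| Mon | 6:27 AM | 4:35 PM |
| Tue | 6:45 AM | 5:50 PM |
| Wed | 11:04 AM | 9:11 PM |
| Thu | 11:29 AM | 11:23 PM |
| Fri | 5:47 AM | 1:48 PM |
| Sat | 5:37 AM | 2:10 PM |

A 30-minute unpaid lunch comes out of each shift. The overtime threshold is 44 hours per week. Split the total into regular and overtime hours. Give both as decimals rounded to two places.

Mon: 6:27 AM–4:35 PM = 10 h 8 min; less 30 min break → 9 h 38 min
Tue: 6:45 AM–5:50 PM = 11 h 5 min; less 30 min break → 10 h 35 min
Wed: 11:04 AM–9:11 PM = 10 h 7 min; less 30 min break → 9 h 37 min
Thu: 11:29 AM–11:23 PM = 11 h 54 min; less 30 min break → 11 h 24 min
Fri: 5:47 AM–1:48 PM = 8 h 1 min; less 30 min break → 7 h 31 min
Sat: 5:37 AM–2:10 PM = 8 h 33 min; less 30 min break → 8 h 3 min
Total worked: 56 h 48 min = 56.80 h.
Threshold 44 h → overtime 12 h 48 min, regular 44 h 0 min.

Regular 44.00 hours, overtime 12.80 hours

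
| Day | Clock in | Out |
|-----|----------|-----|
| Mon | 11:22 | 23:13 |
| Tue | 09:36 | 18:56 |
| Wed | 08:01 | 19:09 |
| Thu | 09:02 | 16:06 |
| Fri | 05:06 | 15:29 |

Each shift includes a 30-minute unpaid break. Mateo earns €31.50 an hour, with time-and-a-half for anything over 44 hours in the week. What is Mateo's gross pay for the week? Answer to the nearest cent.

Mon: 11:22–23:13 = 11 h 51 min; less 30 min break → 11 h 21 min
Tue: 09:36–18:56 = 9 h 20 min; less 30 min break → 8 h 50 min
Wed: 08:01–19:09 = 11 h 8 min; less 30 min break → 10 h 38 min
Thu: 09:02–16:06 = 7 h 4 min; less 30 min break → 6 h 34 min
Fri: 05:06–15:29 = 10 h 23 min; less 30 min break → 9 h 53 min
Total worked: 47 h 16 min = 2836 min.
Regular 44 h 0 min = 2640 min at €31.50/h; overtime 3 h 16 min = 196 min at €47.25/h.
Pay = (2640 × €31.50 + 196 × €47.25) ÷ 60 = €1540.35.

€1540.35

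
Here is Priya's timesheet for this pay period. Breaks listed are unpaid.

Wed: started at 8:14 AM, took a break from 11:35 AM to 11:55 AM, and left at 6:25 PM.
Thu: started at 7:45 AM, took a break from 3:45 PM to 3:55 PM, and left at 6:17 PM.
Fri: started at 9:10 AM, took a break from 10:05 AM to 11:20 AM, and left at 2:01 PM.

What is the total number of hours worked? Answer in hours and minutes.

23 h 49 min

Wed: 8:14 AM–6:25 PM = 10 h 11 min; less 20 min break → 9 h 51 min
Thu: 7:45 AM–6:17 PM = 10 h 32 min; less 10 min break → 10 h 22 min
Fri: 9:10 AM–2:01 PM = 4 h 51 min; less 75 min break → 3 h 36 min
Total: 9 h 51 min + 10 h 22 min + 3 h 36 min = 23 h 49 min.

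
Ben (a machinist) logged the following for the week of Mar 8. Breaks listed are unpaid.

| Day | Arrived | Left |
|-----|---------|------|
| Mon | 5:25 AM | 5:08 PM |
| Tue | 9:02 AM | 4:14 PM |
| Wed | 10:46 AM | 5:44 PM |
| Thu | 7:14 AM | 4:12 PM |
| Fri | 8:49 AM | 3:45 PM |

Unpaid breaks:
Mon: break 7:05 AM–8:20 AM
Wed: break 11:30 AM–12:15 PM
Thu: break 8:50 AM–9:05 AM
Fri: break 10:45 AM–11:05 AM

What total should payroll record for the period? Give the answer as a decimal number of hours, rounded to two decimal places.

39.20 hours

Mon: 5:25 AM–5:08 PM = 11 h 43 min; less 75 min break → 10 h 28 min
Tue: 9:02 AM–4:14 PM = 7 h 12 min
Wed: 10:46 AM–5:44 PM = 6 h 58 min; less 45 min break → 6 h 13 min
Thu: 7:14 AM–4:12 PM = 8 h 58 min; less 15 min break → 8 h 43 min
Fri: 8:49 AM–3:45 PM = 6 h 56 min; less 20 min break → 6 h 36 min
Total: 10 h 28 min + 7 h 12 min + 6 h 13 min + 8 h 43 min + 6 h 36 min = 39 h 12 min.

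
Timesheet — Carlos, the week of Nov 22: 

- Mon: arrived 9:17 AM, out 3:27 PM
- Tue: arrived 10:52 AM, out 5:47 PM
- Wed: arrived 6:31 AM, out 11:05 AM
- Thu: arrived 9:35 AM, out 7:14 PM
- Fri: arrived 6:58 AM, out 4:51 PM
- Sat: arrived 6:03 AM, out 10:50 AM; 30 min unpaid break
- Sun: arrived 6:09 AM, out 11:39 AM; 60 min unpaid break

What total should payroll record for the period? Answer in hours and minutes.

Mon: 9:17 AM–3:27 PM = 6 h 10 min
Tue: 10:52 AM–5:47 PM = 6 h 55 min
Wed: 6:31 AM–11:05 AM = 4 h 34 min
Thu: 9:35 AM–7:14 PM = 9 h 39 min
Fri: 6:58 AM–4:51 PM = 9 h 53 min
Sat: 6:03 AM–10:50 AM = 4 h 47 min; less 30 min break → 4 h 17 min
Sun: 6:09 AM–11:39 AM = 5 h 30 min; less 60 min break → 4 h 30 min
Total: 6 h 10 min + 6 h 55 min + 4 h 34 min + 9 h 39 min + 9 h 53 min + 4 h 17 min + 4 h 30 min = 45 h 58 min.

45 h 58 min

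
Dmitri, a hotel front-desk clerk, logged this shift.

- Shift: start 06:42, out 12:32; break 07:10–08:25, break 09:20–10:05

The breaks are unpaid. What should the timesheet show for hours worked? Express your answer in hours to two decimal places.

Shift: 06:42–12:32 = 5 h 50 min; less 120 min break → 3 h 50 min

3.83 hours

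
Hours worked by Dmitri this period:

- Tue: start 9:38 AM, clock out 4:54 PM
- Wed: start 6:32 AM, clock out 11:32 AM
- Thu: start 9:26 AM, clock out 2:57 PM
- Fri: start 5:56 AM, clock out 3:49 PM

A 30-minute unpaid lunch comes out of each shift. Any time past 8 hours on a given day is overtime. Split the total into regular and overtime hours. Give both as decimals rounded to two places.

Tue: 9:38 AM–4:54 PM = 7 h 16 min; less 30 min break → 6 h 46 min
Wed: 6:32 AM–11:32 AM = 5 h 0 min; less 30 min break → 4 h 30 min
Thu: 9:26 AM–2:57 PM = 5 h 31 min; less 30 min break → 5 h 1 min
Fri: 5:56 AM–3:49 PM = 9 h 53 min; less 30 min break → 9 h 23 min
Tue reg 6 h 46 min / OT 0 h 0 min; Wed reg 4 h 30 min / OT 0 h 0 min; Thu reg 5 h 1 min / OT 0 h 0 min; Fri reg 8 h 0 min / OT 1 h 23 min.
Totals: regular 24 h 17 min, overtime 1 h 23 min.

Regular 24.28 hours, overtime 1.38 hours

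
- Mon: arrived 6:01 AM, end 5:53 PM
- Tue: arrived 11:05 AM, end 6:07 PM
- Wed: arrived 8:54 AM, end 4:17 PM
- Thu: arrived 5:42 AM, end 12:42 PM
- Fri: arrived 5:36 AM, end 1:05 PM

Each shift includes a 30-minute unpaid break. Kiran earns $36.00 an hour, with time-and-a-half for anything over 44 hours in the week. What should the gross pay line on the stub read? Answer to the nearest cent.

Mon: 6:01 AM–5:53 PM = 11 h 52 min; less 30 min break → 11 h 22 min
Tue: 11:05 AM–6:07 PM = 7 h 2 min; less 30 min break → 6 h 32 min
Wed: 8:54 AM–4:17 PM = 7 h 23 min; less 30 min break → 6 h 53 min
Thu: 5:42 AM–12:42 PM = 7 h 0 min; less 30 min break → 6 h 30 min
Fri: 5:36 AM–1:05 PM = 7 h 29 min; less 30 min break → 6 h 59 min
Total worked: 38 h 16 min = 2296 min.
Regular 38 h 16 min = 2296 min at $36.00/h; overtime 0 h 0 min = 0 min at $54.00/h.
Pay = (2296 × $36.00 + 0 × $54.00) ÷ 60 = $1377.60.

$1377.60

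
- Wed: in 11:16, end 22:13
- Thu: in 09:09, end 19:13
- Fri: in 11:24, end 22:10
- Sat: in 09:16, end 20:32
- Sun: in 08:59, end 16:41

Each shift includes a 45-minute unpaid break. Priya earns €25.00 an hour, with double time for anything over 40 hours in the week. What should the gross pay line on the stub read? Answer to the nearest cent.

Wed: 11:16–22:13 = 10 h 57 min; less 45 min break → 10 h 12 min
Thu: 09:09–19:13 = 10 h 4 min; less 45 min break → 9 h 19 min
Fri: 11:24–22:10 = 10 h 46 min; less 45 min break → 10 h 1 min
Sat: 09:16–20:32 = 11 h 16 min; less 45 min break → 10 h 31 min
Sun: 08:59–16:41 = 7 h 42 min; less 45 min break → 6 h 57 min
Total worked: 47 h 0 min = 2820 min.
Regular 40 h 0 min = 2400 min at €25.00/h; overtime 7 h 0 min = 420 min at €50.00/h.
Pay = (2400 × €25.00 + 420 × €50.00) ÷ 60 = €1350.00.

€1350.00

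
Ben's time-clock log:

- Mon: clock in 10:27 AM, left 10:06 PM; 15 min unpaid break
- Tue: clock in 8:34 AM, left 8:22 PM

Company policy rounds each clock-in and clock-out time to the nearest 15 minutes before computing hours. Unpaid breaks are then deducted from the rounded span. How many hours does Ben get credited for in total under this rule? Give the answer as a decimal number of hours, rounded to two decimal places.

Mon: in 10:27 AM→10:30 AM, out 10:06 PM→10:00 PM; 11 h 30 min − 15 min = 11 h 15 min
Tue: in 8:34 AM→8:30 AM, out 8:22 PM→8:15 PM; 11 h 45 min
Total credited: 23 h 0 min.

23.00 hours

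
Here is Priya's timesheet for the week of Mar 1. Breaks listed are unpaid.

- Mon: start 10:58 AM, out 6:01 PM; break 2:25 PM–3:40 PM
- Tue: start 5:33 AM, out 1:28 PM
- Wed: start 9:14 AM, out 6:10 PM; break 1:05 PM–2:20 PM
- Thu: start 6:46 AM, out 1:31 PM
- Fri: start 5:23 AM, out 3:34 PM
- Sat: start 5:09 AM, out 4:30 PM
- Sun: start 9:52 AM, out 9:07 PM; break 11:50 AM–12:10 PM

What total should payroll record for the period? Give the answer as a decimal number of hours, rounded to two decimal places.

60.60 hours

Mon: 10:58 AM–6:01 PM = 7 h 3 min; less 75 min break → 5 h 48 min
Tue: 5:33 AM–1:28 PM = 7 h 55 min
Wed: 9:14 AM–6:10 PM = 8 h 56 min; less 75 min break → 7 h 41 min
Thu: 6:46 AM–1:31 PM = 6 h 45 min
Fri: 5:23 AM–3:34 PM = 10 h 11 min
Sat: 5:09 AM–4:30 PM = 11 h 21 min
Sun: 9:52 AM–9:07 PM = 11 h 15 min; less 20 min break → 10 h 55 min
Total: 5 h 48 min + 7 h 55 min + 7 h 41 min + 6 h 45 min + 10 h 11 min + 11 h 21 min + 10 h 55 min = 60 h 36 min.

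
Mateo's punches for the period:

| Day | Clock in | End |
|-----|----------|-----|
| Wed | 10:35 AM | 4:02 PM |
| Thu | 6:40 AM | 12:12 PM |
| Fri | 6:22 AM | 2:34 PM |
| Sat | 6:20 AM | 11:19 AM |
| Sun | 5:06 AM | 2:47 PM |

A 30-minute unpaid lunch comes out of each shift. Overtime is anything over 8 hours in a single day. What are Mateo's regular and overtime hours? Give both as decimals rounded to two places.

Regular 30.17 hours, overtime 1.18 hours

Wed: 10:35 AM–4:02 PM = 5 h 27 min; less 30 min break → 4 h 57 min
Thu: 6:40 AM–12:12 PM = 5 h 32 min; less 30 min break → 5 h 2 min
Fri: 6:22 AM–2:34 PM = 8 h 12 min; less 30 min break → 7 h 42 min
Sat: 6:20 AM–11:19 AM = 4 h 59 min; less 30 min break → 4 h 29 min
Sun: 5:06 AM–2:47 PM = 9 h 41 min; less 30 min break → 9 h 11 min
Wed reg 4 h 57 min / OT 0 h 0 min; Thu reg 5 h 2 min / OT 0 h 0 min; Fri reg 7 h 42 min / OT 0 h 0 min; Sat reg 4 h 29 min / OT 0 h 0 min; Sun reg 8 h 0 min / OT 1 h 11 min.
Totals: regular 30 h 10 min, overtime 1 h 11 min.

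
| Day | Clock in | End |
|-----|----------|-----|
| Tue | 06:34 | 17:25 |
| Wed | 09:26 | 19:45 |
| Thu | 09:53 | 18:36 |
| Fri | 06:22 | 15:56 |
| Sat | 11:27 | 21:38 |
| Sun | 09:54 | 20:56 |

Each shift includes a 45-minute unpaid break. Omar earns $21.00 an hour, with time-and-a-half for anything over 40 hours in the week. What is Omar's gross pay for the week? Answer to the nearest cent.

Tue: 06:34–17:25 = 10 h 51 min; less 45 min break → 10 h 6 min
Wed: 09:26–19:45 = 10 h 19 min; less 45 min break → 9 h 34 min
Thu: 09:53–18:36 = 8 h 43 min; less 45 min break → 7 h 58 min
Fri: 06:22–15:56 = 9 h 34 min; less 45 min break → 8 h 49 min
Sat: 11:27–21:38 = 10 h 11 min; less 45 min break → 9 h 26 min
Sun: 09:54–20:56 = 11 h 2 min; less 45 min break → 10 h 17 min
Total worked: 56 h 10 min = 3370 min.
Regular 40 h 0 min = 2400 min at $21.00/h; overtime 16 h 10 min = 970 min at $31.50/h.
Pay = (2400 × $21.00 + 970 × $31.50) ÷ 60 = $1349.25.

$1349.25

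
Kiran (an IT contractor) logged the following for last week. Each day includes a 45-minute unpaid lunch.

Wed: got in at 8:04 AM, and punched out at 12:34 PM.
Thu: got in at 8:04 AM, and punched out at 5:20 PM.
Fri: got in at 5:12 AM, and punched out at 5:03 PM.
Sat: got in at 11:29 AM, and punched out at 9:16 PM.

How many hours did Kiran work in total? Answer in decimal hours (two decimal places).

Wed: 8:04 AM–12:34 PM = 4 h 30 min; less 45 min break → 3 h 45 min
Thu: 8:04 AM–5:20 PM = 9 h 16 min; less 45 min break → 8 h 31 min
Fri: 5:12 AM–5:03 PM = 11 h 51 min; less 45 min break → 11 h 6 min
Sat: 11:29 AM–9:16 PM = 9 h 47 min; less 45 min break → 9 h 2 min
Total: 3 h 45 min + 8 h 31 min + 11 h 6 min + 9 h 2 min = 32 h 24 min.

32.40 hours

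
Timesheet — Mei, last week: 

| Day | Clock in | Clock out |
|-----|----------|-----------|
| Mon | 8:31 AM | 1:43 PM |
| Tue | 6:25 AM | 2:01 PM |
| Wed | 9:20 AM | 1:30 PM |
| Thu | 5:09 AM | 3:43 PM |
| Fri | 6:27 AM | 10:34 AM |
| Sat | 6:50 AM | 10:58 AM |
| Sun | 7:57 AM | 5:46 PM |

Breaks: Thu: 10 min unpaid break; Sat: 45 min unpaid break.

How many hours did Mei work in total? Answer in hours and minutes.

44 h 41 min

Mon: 8:31 AM–1:43 PM = 5 h 12 min
Tue: 6:25 AM–2:01 PM = 7 h 36 min
Wed: 9:20 AM–1:30 PM = 4 h 10 min
Thu: 5:09 AM–3:43 PM = 10 h 34 min; less 10 min break → 10 h 24 min
Fri: 6:27 AM–10:34 AM = 4 h 7 min
Sat: 6:50 AM–10:58 AM = 4 h 8 min; less 45 min break → 3 h 23 min
Sun: 7:57 AM–5:46 PM = 9 h 49 min
Total: 5 h 12 min + 7 h 36 min + 4 h 10 min + 10 h 24 min + 4 h 7 min + 3 h 23 min + 9 h 49 min = 44 h 41 min.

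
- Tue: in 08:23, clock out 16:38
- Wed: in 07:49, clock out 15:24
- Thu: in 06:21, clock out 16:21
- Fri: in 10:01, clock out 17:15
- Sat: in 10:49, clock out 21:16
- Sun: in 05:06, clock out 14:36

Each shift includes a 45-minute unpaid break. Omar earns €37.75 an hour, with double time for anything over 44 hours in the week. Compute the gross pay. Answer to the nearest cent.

Tue: 08:23–16:38 = 8 h 15 min; less 45 min break → 7 h 30 min
Wed: 07:49–15:24 = 7 h 35 min; less 45 min break → 6 h 50 min
Thu: 06:21–16:21 = 10 h 0 min; less 45 min break → 9 h 15 min
Fri: 10:01–17:15 = 7 h 14 min; less 45 min break → 6 h 29 min
Sat: 10:49–21:16 = 10 h 27 min; less 45 min break → 9 h 42 min
Sun: 05:06–14:36 = 9 h 30 min; less 45 min break → 8 h 45 min
Total worked: 48 h 31 min = 2911 min.
Regular 44 h 0 min = 2640 min at €37.75/h; overtime 4 h 31 min = 271 min at €75.50/h.
Pay = (2640 × €37.75 + 271 × €75.50) ÷ 60 = €2002.01.

€2002.01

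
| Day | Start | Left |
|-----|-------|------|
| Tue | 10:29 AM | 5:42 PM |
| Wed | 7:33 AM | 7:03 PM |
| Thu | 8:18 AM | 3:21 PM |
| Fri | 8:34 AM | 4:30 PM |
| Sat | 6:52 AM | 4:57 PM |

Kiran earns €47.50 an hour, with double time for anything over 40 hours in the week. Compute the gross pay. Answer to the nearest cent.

Tue: 10:29 AM–5:42 PM = 7 h 13 min
Wed: 7:33 AM–7:03 PM = 11 h 30 min
Thu: 8:18 AM–3:21 PM = 7 h 3 min
Fri: 8:34 AM–4:30 PM = 7 h 56 min
Sat: 6:52 AM–4:57 PM = 10 h 5 min
Total worked: 43 h 47 min = 2627 min.
Regular 40 h 0 min = 2400 min at €47.50/h; overtime 3 h 47 min = 227 min at €95.00/h.
Pay = (2400 × €47.50 + 227 × €95.00) ÷ 60 = €2259.42.

€2259.42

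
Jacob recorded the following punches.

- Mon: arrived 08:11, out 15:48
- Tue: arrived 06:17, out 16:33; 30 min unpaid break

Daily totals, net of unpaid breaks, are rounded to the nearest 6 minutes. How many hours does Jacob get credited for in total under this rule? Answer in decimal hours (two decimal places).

Mon: 08:11–15:48 = 7 h 37 min → rounds to 7 h 36 min
Tue: 06:17–16:33 = 10 h 16 min − 30 min = 9 h 46 min → rounds to 9 h 48 min
Total credited: 17 h 24 min.

17.40 hours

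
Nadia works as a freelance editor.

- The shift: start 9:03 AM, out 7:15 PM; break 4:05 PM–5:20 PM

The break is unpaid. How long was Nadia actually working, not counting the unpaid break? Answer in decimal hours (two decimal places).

8.95 hours

The shift: 9:03 AM–7:15 PM = 10 h 12 min; less 75 min break → 8 h 57 min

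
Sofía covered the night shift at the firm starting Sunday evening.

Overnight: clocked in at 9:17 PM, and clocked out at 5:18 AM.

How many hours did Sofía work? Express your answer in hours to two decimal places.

8.02 hours

Overnight: 9:17 PM → midnight = 2 h 43 min; midnight → 5:18 AM = 5 h 18 min; span 8 h 1 min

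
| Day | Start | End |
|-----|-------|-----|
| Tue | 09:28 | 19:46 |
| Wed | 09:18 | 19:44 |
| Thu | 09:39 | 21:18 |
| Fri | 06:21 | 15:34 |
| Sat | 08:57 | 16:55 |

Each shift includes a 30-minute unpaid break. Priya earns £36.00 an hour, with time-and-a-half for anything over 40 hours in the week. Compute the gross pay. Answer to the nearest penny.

£1821.60

Tue: 09:28–19:46 = 10 h 18 min; less 30 min break → 9 h 48 min
Wed: 09:18–19:44 = 10 h 26 min; less 30 min break → 9 h 56 min
Thu: 09:39–21:18 = 11 h 39 min; less 30 min break → 11 h 9 min
Fri: 06:21–15:34 = 9 h 13 min; less 30 min break → 8 h 43 min
Sat: 08:57–16:55 = 7 h 58 min; less 30 min break → 7 h 28 min
Total worked: 47 h 4 min = 2824 min.
Regular 40 h 0 min = 2400 min at £36.00/h; overtime 7 h 4 min = 424 min at £54.00/h.
Pay = (2400 × £36.00 + 424 × £54.00) ÷ 60 = £1821.60.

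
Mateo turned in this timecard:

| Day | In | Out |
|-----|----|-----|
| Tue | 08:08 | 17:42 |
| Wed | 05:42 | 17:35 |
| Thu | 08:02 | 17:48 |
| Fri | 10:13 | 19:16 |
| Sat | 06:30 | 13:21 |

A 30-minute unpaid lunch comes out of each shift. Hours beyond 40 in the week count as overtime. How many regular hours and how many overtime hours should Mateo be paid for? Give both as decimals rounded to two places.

Regular 40.00 hours, overtime 4.62 hours

Tue: 08:08–17:42 = 9 h 34 min; less 30 min break → 9 h 4 min
Wed: 05:42–17:35 = 11 h 53 min; less 30 min break → 11 h 23 min
Thu: 08:02–17:48 = 9 h 46 min; less 30 min break → 9 h 16 min
Fri: 10:13–19:16 = 9 h 3 min; less 30 min break → 8 h 33 min
Sat: 06:30–13:21 = 6 h 51 min; less 30 min break → 6 h 21 min
Total worked: 44 h 37 min = 44.62 h.
Threshold 40 h → overtime 4 h 37 min, regular 40 h 0 min.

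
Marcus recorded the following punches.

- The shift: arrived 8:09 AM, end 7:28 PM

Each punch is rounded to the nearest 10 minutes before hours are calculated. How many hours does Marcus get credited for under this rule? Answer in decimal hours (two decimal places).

11.33 hours

The shift: in 8:09 AM→8:10 AM, out 7:28 PM→7:30 PM; 11 h 20 min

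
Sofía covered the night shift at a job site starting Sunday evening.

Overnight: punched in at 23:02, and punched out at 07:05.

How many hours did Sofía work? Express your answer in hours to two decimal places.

8.05 hours

Overnight: 23:02 → midnight = 0 h 58 min; midnight → 07:05 = 7 h 5 min; span 8 h 3 min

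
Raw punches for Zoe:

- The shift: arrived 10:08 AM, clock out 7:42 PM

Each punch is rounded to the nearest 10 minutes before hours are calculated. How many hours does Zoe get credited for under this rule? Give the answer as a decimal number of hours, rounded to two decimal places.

The shift: in 10:08 AM→10:10 AM, out 7:42 PM→7:40 PM; 9 h 30 min

9.50 hours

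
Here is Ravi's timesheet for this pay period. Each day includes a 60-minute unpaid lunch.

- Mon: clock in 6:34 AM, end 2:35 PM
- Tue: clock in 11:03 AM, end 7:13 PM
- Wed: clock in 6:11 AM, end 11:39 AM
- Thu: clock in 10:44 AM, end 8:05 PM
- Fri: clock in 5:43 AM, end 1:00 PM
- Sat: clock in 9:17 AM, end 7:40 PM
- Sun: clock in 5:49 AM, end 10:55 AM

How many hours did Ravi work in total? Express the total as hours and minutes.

46 h 46 min

Mon: 6:34 AM–2:35 PM = 8 h 1 min; less 60 min break → 7 h 1 min
Tue: 11:03 AM–7:13 PM = 8 h 10 min; less 60 min break → 7 h 10 min
Wed: 6:11 AM–11:39 AM = 5 h 28 min; less 60 min break → 4 h 28 min
Thu: 10:44 AM–8:05 PM = 9 h 21 min; less 60 min break → 8 h 21 min
Fri: 5:43 AM–1:00 PM = 7 h 17 min; less 60 min break → 6 h 17 min
Sat: 9:17 AM–7:40 PM = 10 h 23 min; less 60 min break → 9 h 23 min
Sun: 5:49 AM–10:55 AM = 5 h 6 min; less 60 min break → 4 h 6 min
Total: 7 h 1 min + 7 h 10 min + 4 h 28 min + 8 h 21 min + 6 h 17 min + 9 h 23 min + 4 h 6 min = 46 h 46 min.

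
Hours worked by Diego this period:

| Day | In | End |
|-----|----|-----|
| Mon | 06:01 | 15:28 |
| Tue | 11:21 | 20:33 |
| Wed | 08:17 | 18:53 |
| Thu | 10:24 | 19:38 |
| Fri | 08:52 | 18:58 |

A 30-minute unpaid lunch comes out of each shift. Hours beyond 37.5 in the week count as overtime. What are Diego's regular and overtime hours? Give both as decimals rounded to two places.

Mon: 06:01–15:28 = 9 h 27 min; less 30 min break → 8 h 57 min
Tue: 11:21–20:33 = 9 h 12 min; less 30 min break → 8 h 42 min
Wed: 08:17–18:53 = 10 h 36 min; less 30 min break → 10 h 6 min
Thu: 10:24–19:38 = 9 h 14 min; less 30 min break → 8 h 44 min
Fri: 08:52–18:58 = 10 h 6 min; less 30 min break → 9 h 36 min
Total worked: 46 h 5 min = 46.08 h.
Threshold 37.5 h → overtime 8 h 35 min, regular 37 h 30 min.

Regular 37.50 hours, overtime 8.58 hours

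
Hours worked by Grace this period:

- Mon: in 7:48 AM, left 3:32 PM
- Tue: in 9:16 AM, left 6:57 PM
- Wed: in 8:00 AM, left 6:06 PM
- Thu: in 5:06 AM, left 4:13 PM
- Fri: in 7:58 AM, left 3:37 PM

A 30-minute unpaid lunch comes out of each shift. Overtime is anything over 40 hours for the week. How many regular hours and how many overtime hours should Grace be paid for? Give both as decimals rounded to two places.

Regular 40.00 hours, overtime 3.78 hours

Mon: 7:48 AM–3:32 PM = 7 h 44 min; less 30 min break → 7 h 14 min
Tue: 9:16 AM–6:57 PM = 9 h 41 min; less 30 min break → 9 h 11 min
Wed: 8:00 AM–6:06 PM = 10 h 6 min; less 30 min break → 9 h 36 min
Thu: 5:06 AM–4:13 PM = 11 h 7 min; less 30 min break → 10 h 37 min
Fri: 7:58 AM–3:37 PM = 7 h 39 min; less 30 min break → 7 h 9 min
Total worked: 43 h 47 min = 43.78 h.
Threshold 40 h → overtime 3 h 47 min, regular 40 h 0 min.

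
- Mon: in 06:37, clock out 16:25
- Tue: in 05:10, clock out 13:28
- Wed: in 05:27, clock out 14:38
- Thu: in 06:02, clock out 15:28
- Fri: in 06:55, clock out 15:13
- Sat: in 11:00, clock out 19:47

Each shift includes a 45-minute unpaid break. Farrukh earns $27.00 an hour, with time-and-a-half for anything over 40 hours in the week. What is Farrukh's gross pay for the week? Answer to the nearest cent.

$1456.65

Mon: 06:37–16:25 = 9 h 48 min; less 45 min break → 9 h 3 min
Tue: 05:10–13:28 = 8 h 18 min; less 45 min break → 7 h 33 min
Wed: 05:27–14:38 = 9 h 11 min; less 45 min break → 8 h 26 min
Thu: 06:02–15:28 = 9 h 26 min; less 45 min break → 8 h 41 min
Fri: 06:55–15:13 = 8 h 18 min; less 45 min break → 7 h 33 min
Sat: 11:00–19:47 = 8 h 47 min; less 45 min break → 8 h 2 min
Total worked: 49 h 18 min = 2958 min.
Regular 40 h 0 min = 2400 min at $27.00/h; overtime 9 h 18 min = 558 min at $40.50/h.
Pay = (2400 × $27.00 + 558 × $40.50) ÷ 60 = $1456.65.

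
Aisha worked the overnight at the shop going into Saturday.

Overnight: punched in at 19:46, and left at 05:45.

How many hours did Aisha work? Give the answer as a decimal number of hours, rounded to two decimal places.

Overnight: 19:46 → midnight = 4 h 14 min; midnight → 05:45 = 5 h 45 min; span 9 h 59 min

9.98 hours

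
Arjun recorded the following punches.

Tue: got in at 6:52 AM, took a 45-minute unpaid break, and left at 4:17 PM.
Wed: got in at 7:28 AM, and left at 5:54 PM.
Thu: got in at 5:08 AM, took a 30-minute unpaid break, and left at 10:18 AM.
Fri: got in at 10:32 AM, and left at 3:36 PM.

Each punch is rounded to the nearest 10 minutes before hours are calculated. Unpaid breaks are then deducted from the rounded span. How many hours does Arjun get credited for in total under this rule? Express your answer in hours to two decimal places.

Tue: in 6:52 AM→6:50 AM, out 4:17 PM→4:20 PM; 9 h 30 min − 45 min = 8 h 45 min
Wed: in 7:28 AM→7:30 AM, out 5:54 PM→5:50 PM; 10 h 20 min
Thu: in 5:08 AM→5:10 AM, out 10:18 AM→10:20 AM; 5 h 10 min − 30 min = 4 h 40 min
Fri: in 10:32 AM→10:30 AM, out 3:36 PM→3:40 PM; 5 h 10 min
Total credited: 28 h 55 min.

28.92 hours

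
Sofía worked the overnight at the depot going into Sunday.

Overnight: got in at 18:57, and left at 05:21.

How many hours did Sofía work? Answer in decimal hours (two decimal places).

Overnight: 18:57 → midnight = 5 h 3 min; midnight → 05:21 = 5 h 21 min; span 10 h 24 min

10.40 hours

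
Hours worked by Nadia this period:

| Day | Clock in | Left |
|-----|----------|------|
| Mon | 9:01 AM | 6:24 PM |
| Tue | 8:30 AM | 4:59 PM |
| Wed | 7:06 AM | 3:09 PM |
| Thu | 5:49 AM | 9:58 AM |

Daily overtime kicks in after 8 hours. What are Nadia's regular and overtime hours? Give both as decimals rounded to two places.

Regular 28.15 hours, overtime 1.92 hours

Mon: 9:01 AM–6:24 PM = 9 h 23 min
Tue: 8:30 AM–4:59 PM = 8 h 29 min
Wed: 7:06 AM–3:09 PM = 8 h 3 min
Thu: 5:49 AM–9:58 AM = 4 h 9 min
Mon reg 8 h 0 min / OT 1 h 23 min; Tue reg 8 h 0 min / OT 0 h 29 min; Wed reg 8 h 0 min / OT 0 h 3 min; Thu reg 4 h 9 min / OT 0 h 0 min.
Totals: regular 28 h 9 min, overtime 1 h 55 min.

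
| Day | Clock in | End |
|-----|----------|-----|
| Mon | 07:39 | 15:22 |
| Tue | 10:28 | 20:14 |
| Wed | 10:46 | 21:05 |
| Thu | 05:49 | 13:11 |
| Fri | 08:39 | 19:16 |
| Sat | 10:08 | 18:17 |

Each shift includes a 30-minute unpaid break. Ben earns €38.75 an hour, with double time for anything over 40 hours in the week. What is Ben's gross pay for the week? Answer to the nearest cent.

€2397.33

Mon: 07:39–15:22 = 7 h 43 min; less 30 min break → 7 h 13 min
Tue: 10:28–20:14 = 9 h 46 min; less 30 min break → 9 h 16 min
Wed: 10:46–21:05 = 10 h 19 min; less 30 min break → 9 h 49 min
Thu: 05:49–13:11 = 7 h 22 min; less 30 min break → 6 h 52 min
Fri: 08:39–19:16 = 10 h 37 min; less 30 min break → 10 h 7 min
Sat: 10:08–18:17 = 8 h 9 min; less 30 min break → 7 h 39 min
Total worked: 50 h 56 min = 3056 min.
Regular 40 h 0 min = 2400 min at €38.75/h; overtime 10 h 56 min = 656 min at €77.50/h.
Pay = (2400 × €38.75 + 656 × €77.50) ÷ 60 = €2397.33.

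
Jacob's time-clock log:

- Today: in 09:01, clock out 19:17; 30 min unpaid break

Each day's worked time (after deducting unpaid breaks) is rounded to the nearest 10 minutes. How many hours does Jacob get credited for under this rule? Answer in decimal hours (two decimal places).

Today: 09:01–19:17 = 10 h 16 min − 30 min = 9 h 46 min → rounds to 9 h 50 min

9.83 hours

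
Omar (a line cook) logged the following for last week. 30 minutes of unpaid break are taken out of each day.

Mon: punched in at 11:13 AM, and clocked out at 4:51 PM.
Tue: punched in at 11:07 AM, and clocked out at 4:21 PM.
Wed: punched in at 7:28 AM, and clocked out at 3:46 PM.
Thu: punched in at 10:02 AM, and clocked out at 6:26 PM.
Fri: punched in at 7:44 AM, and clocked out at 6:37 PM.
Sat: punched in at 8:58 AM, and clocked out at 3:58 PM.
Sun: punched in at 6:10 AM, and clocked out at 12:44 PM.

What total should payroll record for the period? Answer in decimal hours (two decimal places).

48.52 hours

Mon: 11:13 AM–4:51 PM = 5 h 38 min; less 30 min break → 5 h 8 min
Tue: 11:07 AM–4:21 PM = 5 h 14 min; less 30 min break → 4 h 44 min
Wed: 7:28 AM–3:46 PM = 8 h 18 min; less 30 min break → 7 h 48 min
Thu: 10:02 AM–6:26 PM = 8 h 24 min; less 30 min break → 7 h 54 min
Fri: 7:44 AM–6:37 PM = 10 h 53 min; less 30 min break → 10 h 23 min
Sat: 8:58 AM–3:58 PM = 7 h 0 min; less 30 min break → 6 h 30 min
Sun: 6:10 AM–12:44 PM = 6 h 34 min; less 30 min break → 6 h 4 min
Total: 5 h 8 min + 4 h 44 min + 7 h 48 min + 7 h 54 min + 10 h 23 min + 6 h 30 min + 6 h 4 min = 48 h 31 min.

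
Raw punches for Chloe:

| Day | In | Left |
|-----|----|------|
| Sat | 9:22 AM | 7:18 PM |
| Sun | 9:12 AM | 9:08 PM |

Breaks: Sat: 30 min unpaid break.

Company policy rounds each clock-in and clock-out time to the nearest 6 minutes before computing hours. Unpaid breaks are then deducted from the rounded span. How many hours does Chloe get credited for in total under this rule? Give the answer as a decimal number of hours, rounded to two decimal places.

Sat: in 9:22 AM→9:24 AM, out 7:18 PM→7:18 PM; 9 h 54 min − 30 min = 9 h 24 min
Sun: in 9:12 AM→9:12 AM, out 9:08 PM→9:06 PM; 11 h 54 min
Total credited: 21 h 18 min.

21.30 hours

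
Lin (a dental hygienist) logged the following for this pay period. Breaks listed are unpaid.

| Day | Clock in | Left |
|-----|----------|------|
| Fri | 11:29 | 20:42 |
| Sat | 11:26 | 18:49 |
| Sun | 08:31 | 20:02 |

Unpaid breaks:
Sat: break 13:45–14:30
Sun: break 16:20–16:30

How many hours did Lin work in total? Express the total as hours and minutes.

Fri: 11:29–20:42 = 9 h 13 min
Sat: 11:26–18:49 = 7 h 23 min; less 45 min break → 6 h 38 min
Sun: 08:31–20:02 = 11 h 31 min; less 10 min break → 11 h 21 min
Total: 9 h 13 min + 6 h 38 min + 11 h 21 min = 27 h 12 min.

27 h 12 min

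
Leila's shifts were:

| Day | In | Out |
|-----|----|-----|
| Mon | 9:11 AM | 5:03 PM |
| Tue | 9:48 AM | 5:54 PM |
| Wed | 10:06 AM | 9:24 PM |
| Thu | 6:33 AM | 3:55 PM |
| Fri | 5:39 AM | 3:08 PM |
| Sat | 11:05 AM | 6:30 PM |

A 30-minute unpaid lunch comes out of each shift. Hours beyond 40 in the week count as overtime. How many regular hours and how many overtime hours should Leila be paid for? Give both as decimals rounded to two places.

Regular 40.00 hours, overtime 10.53 hours

Mon: 9:11 AM–5:03 PM = 7 h 52 min; less 30 min break → 7 h 22 min
Tue: 9:48 AM–5:54 PM = 8 h 6 min; less 30 min break → 7 h 36 min
Wed: 10:06 AM–9:24 PM = 11 h 18 min; less 30 min break → 10 h 48 min
Thu: 6:33 AM–3:55 PM = 9 h 22 min; less 30 min break → 8 h 52 min
Fri: 5:39 AM–3:08 PM = 9 h 29 min; less 30 min break → 8 h 59 min
Sat: 11:05 AM–6:30 PM = 7 h 25 min; less 30 min break → 6 h 55 min
Total worked: 50 h 32 min = 50.53 h.
Threshold 40 h → overtime 10 h 32 min, regular 40 h 0 min.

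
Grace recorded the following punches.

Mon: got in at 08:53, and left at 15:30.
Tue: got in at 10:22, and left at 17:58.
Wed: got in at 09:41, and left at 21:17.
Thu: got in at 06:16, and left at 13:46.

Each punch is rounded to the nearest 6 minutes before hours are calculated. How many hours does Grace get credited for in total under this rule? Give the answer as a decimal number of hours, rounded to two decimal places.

33.30 hours

Mon: in 08:53→08:54, out 15:30→15:30; 6 h 36 min
Tue: in 10:22→10:24, out 17:58→18:00; 7 h 36 min
Wed: in 09:41→09:42, out 21:17→21:18; 11 h 36 min
Thu: in 06:16→06:18, out 13:46→13:48; 7 h 30 min
Total credited: 33 h 18 min.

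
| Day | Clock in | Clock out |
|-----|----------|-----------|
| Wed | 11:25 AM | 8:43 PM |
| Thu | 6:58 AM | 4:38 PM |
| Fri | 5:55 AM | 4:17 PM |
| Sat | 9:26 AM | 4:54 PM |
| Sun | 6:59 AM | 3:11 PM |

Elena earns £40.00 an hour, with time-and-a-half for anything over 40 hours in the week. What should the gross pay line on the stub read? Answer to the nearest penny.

Wed: 11:25 AM–8:43 PM = 9 h 18 min
Thu: 6:58 AM–4:38 PM = 9 h 40 min
Fri: 5:55 AM–4:17 PM = 10 h 22 min
Sat: 9:26 AM–4:54 PM = 7 h 28 min
Sun: 6:59 AM–3:11 PM = 8 h 12 min
Total worked: 45 h 0 min = 2700 min.
Regular 40 h 0 min = 2400 min at £40.00/h; overtime 5 h 0 min = 300 min at £60.00/h.
Pay = (2400 × £40.00 + 300 × £60.00) ÷ 60 = £1900.00.

£1900.00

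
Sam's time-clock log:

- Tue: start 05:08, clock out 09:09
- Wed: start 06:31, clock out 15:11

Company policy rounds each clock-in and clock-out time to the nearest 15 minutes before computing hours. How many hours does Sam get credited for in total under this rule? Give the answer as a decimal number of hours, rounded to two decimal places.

12.75 hours

Tue: in 05:08→05:15, out 09:09→09:15; 4 h 0 min
Wed: in 06:31→06:30, out 15:11→15:15; 8 h 45 min
Total credited: 12 h 45 min.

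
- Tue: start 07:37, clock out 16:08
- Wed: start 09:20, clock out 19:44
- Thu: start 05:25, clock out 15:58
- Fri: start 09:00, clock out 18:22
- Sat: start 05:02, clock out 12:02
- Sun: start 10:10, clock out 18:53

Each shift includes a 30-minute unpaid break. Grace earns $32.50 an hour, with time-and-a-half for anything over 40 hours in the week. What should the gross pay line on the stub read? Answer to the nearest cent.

Tue: 07:37–16:08 = 8 h 31 min; less 30 min break → 8 h 1 min
Wed: 09:20–19:44 = 10 h 24 min; less 30 min break → 9 h 54 min
Thu: 05:25–15:58 = 10 h 33 min; less 30 min break → 10 h 3 min
Fri: 09:00–18:22 = 9 h 22 min; less 30 min break → 8 h 52 min
Sat: 05:02–12:02 = 7 h 0 min; less 30 min break → 6 h 30 min
Sun: 10:10–18:53 = 8 h 43 min; less 30 min break → 8 h 13 min
Total worked: 51 h 33 min = 3093 min.
Regular 40 h 0 min = 2400 min at $32.50/h; overtime 11 h 33 min = 693 min at $48.75/h.
Pay = (2400 × $32.50 + 693 × $48.75) ÷ 60 = $1863.06.

$1863.06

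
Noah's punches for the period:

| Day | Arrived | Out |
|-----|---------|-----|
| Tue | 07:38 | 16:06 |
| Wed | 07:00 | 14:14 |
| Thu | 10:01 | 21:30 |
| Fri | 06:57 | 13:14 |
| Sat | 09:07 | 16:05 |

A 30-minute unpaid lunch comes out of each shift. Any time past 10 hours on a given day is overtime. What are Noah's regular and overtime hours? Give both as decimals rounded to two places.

Regular 36.95 hours, overtime 0.98 hours

Tue: 07:38–16:06 = 8 h 28 min; less 30 min break → 7 h 58 min
Wed: 07:00–14:14 = 7 h 14 min; less 30 min break → 6 h 44 min
Thu: 10:01–21:30 = 11 h 29 min; less 30 min break → 10 h 59 min
Fri: 06:57–13:14 = 6 h 17 min; less 30 min break → 5 h 47 min
Sat: 09:07–16:05 = 6 h 58 min; less 30 min break → 6 h 28 min
Tue reg 7 h 58 min / OT 0 h 0 min; Wed reg 6 h 44 min / OT 0 h 0 min; Thu reg 10 h 0 min / OT 0 h 59 min; Fri reg 5 h 47 min / OT 0 h 0 min; Sat reg 6 h 28 min / OT 0 h 0 min.
Totals: regular 36 h 57 min, overtime 0 h 59 min.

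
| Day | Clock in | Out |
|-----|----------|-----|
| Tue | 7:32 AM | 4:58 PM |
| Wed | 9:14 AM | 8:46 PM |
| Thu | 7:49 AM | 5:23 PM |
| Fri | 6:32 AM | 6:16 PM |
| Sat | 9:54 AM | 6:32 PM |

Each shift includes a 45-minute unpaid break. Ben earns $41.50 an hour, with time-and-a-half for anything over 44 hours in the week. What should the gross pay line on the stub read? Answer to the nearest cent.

Tue: 7:32 AM–4:58 PM = 9 h 26 min; less 45 min break → 8 h 41 min
Wed: 9:14 AM–8:46 PM = 11 h 32 min; less 45 min break → 10 h 47 min
Thu: 7:49 AM–5:23 PM = 9 h 34 min; less 45 min break → 8 h 49 min
Fri: 6:32 AM–6:16 PM = 11 h 44 min; less 45 min break → 10 h 59 min
Sat: 9:54 AM–6:32 PM = 8 h 38 min; less 45 min break → 7 h 53 min
Total worked: 47 h 9 min = 2829 min.
Regular 44 h 0 min = 2640 min at $41.50/h; overtime 3 h 9 min = 189 min at $62.25/h.
Pay = (2640 × $41.50 + 189 × $62.25) ÷ 60 = $2022.09.

$2022.09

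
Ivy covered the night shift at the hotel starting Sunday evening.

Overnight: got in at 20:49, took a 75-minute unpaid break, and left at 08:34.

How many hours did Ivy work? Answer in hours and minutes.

Overnight: 20:49 → midnight = 3 h 11 min; midnight → 08:34 = 8 h 34 min; span 11 h 45 min; less 75 min break → 10 h 30 min

10 h 30 min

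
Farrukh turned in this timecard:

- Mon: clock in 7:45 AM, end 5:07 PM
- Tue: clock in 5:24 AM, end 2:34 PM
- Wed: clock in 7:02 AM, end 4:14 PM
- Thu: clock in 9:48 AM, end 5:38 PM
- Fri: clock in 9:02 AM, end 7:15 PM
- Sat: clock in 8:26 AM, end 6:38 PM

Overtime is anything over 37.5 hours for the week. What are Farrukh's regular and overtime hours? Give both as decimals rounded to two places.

Mon: 7:45 AM–5:07 PM = 9 h 22 min
Tue: 5:24 AM–2:34 PM = 9 h 10 min
Wed: 7:02 AM–4:14 PM = 9 h 12 min
Thu: 9:48 AM–5:38 PM = 7 h 50 min
Fri: 9:02 AM–7:15 PM = 10 h 13 min
Sat: 8:26 AM–6:38 PM = 10 h 12 min
Total worked: 55 h 59 min = 55.98 h.
Threshold 37.5 h → overtime 18 h 29 min, regular 37 h 30 min.

Regular 37.50 hours, overtime 18.48 hours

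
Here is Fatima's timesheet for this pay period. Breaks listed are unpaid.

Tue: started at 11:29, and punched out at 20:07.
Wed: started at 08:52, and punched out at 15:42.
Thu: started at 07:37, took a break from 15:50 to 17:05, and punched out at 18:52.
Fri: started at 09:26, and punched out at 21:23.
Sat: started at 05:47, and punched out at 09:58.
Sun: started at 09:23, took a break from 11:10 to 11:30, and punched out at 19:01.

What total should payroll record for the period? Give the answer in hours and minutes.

50 h 54 min

Tue: 11:29–20:07 = 8 h 38 min
Wed: 08:52–15:42 = 6 h 50 min
Thu: 07:37–18:52 = 11 h 15 min; less 75 min break → 10 h 0 min
Fri: 09:26–21:23 = 11 h 57 min
Sat: 05:47–09:58 = 4 h 11 min
Sun: 09:23–19:01 = 9 h 38 min; less 20 min break → 9 h 18 min
Total: 8 h 38 min + 6 h 50 min + 10 h 0 min + 11 h 57 min + 4 h 11 min + 9 h 18 min = 50 h 54 min.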